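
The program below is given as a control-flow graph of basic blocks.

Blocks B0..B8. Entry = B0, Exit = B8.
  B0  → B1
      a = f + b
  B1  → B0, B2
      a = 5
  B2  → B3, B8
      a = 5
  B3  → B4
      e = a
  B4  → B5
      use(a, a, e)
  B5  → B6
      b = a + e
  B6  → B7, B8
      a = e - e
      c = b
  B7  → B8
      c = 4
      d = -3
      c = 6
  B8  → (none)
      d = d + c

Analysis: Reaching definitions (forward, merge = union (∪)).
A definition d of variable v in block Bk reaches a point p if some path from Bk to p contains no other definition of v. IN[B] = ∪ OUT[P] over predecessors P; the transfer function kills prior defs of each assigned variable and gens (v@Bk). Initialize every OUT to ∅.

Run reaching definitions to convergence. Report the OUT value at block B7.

Per-block solution:
  B0:   IN={a@B1}   OUT={a@B0}
  B1:   IN={a@B0}   OUT={a@B1}
  B2:   IN={a@B1}   OUT={a@B2}
  B3:   IN={a@B2}   OUT={a@B2, e@B3}
  B4:   IN={a@B2, e@B3}   OUT={a@B2, e@B3}
  B5:   IN={a@B2, e@B3}   OUT={a@B2, b@B5, e@B3}
  B6:   IN={a@B2, b@B5, e@B3}   OUT={a@B6, b@B5, c@B6, e@B3}
  B7:   IN={a@B6, b@B5, c@B6, e@B3}   OUT={a@B6, b@B5, c@B7, d@B7, e@B3}
  B8:   IN={a@B2, a@B6, b@B5, c@B6, c@B7, d@B7, e@B3}   OUT={a@B2, a@B6, b@B5, c@B6, c@B7, d@B8, e@B3}

Merge at B7: IN[B7] = OUT[B6] = {a@B6, b@B5, c@B6, e@B3}
Applying B7's transfer function to that IN value gives OUT[B7] (row B7 above).

Answer: {a@B6, b@B5, c@B7, d@B7, e@B3}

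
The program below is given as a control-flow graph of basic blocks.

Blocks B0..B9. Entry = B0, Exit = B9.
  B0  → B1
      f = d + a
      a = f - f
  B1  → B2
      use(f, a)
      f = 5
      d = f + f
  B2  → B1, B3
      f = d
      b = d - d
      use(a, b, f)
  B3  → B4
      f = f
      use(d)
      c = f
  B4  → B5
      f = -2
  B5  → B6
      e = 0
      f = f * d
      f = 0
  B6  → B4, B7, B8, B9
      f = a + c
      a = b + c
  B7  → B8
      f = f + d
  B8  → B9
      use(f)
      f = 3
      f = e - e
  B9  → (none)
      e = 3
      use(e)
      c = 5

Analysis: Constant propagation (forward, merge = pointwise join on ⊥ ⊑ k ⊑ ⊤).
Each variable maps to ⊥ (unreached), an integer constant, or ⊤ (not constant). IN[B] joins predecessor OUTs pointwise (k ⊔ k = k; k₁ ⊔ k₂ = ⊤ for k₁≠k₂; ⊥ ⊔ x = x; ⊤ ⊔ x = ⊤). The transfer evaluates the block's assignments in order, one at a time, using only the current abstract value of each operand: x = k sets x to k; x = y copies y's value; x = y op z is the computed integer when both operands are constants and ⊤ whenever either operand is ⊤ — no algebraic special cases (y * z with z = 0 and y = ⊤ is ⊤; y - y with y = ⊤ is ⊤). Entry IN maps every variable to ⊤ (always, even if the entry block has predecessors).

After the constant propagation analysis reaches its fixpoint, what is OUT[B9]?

Answer: {a: 10, b: 0, c: 5, d: 10, e: 3, f: ⊤}

Derivation:
Fixpoint table:
  B0: | IN=(all ⊤) | OUT=(all ⊤)
  B1: | IN=(all ⊤) | OUT={d:10, f:5; rest ⊤}
  B2: | IN={d:10, f:5; rest ⊤} | OUT={b:0, d:10, f:10; rest ⊤}
  B3: | IN={b:0, d:10, f:10; rest ⊤} | OUT={b:0, c:10, d:10, f:10; rest ⊤}
  B4: | IN={b:0, c:10, d:10; rest ⊤} | OUT={b:0, c:10, d:10, f:-2; rest ⊤}
  B5: | IN={b:0, c:10, d:10, f:-2; rest ⊤} | OUT={b:0, c:10, d:10, e:0, f:0; rest ⊤}
  B6: | IN={b:0, c:10, d:10, e:0, f:0; rest ⊤} | OUT={a:10, b:0, c:10, d:10, e:0; rest ⊤}
  B7: | IN={a:10, b:0, c:10, d:10, e:0; rest ⊤} | OUT={a:10, b:0, c:10, d:10, e:0; rest ⊤}
  B8: | IN={a:10, b:0, c:10, d:10, e:0; rest ⊤} | OUT={a:10, b:0, c:10, d:10, e:0, f:0; rest ⊤}
  B9: | IN={a:10, b:0, c:10, d:10, e:0; rest ⊤} | OUT={a:10, b:0, c:5, d:10, e:3; rest ⊤}

Merge at B9: IN[B9] = OUT[B6] ⊔ OUT[B8] = {a: 10, b: 0, c: 10, d: 10, e: 0, f: ⊤}
Applying B9's transfer function to that IN value gives OUT[B9] (row B9 above).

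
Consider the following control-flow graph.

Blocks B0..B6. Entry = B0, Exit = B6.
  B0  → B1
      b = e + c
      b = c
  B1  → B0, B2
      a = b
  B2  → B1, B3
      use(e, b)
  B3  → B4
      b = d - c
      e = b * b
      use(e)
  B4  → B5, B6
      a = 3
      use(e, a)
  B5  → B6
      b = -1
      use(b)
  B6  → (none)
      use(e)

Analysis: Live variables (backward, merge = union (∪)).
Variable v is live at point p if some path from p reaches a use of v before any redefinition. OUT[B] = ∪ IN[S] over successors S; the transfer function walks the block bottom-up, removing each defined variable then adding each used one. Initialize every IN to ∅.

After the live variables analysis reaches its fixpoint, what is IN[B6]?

Fixpoint table:
  B0:   IN={c, d, e}   OUT={b, c, d, e}
  B1:   IN={b, c, d, e}   OUT={b, c, d, e}
  B2:   IN={b, c, d, e}   OUT={b, c, d, e}
  B3:   IN={c, d}   OUT={e}
  B4:   IN={e}   OUT={e}
  B5:   IN={e}   OUT={e}
  B6:   IN={e}   OUT={}

B6 is the boundary node: OUT[B6] = {}
Applying B6's transfer function to that OUT value gives IN[B6] (row B6 above).

Answer: {e}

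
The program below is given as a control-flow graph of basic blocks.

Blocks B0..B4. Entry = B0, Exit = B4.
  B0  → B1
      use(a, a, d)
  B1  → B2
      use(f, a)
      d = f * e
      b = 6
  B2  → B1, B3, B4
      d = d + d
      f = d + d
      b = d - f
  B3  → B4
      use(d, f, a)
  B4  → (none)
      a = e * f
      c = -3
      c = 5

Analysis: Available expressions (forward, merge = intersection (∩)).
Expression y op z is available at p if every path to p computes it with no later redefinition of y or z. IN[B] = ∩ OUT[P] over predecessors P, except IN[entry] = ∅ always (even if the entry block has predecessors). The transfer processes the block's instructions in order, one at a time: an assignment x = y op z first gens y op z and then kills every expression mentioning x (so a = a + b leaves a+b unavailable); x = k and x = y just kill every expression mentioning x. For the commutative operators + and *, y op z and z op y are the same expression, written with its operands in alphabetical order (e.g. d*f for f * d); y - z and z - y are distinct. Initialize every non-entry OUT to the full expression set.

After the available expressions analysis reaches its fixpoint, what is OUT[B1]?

Answer: {e*f}

Trace:
Fixpoint table:
  B0: | IN={} | OUT={}
  B1: | IN={} | OUT={e*f}
  B2: | IN={e*f} | OUT={d+d, d-f}
  B3: | IN={d+d, d-f} | OUT={d+d, d-f}
  B4: | IN={d+d, d-f} | OUT={d+d, d-f, e*f}

Merge at B1: IN[B1] = OUT[B0] ∩ OUT[B2] = {}
Applying B1's transfer function to that IN value gives OUT[B1] (row B1 above).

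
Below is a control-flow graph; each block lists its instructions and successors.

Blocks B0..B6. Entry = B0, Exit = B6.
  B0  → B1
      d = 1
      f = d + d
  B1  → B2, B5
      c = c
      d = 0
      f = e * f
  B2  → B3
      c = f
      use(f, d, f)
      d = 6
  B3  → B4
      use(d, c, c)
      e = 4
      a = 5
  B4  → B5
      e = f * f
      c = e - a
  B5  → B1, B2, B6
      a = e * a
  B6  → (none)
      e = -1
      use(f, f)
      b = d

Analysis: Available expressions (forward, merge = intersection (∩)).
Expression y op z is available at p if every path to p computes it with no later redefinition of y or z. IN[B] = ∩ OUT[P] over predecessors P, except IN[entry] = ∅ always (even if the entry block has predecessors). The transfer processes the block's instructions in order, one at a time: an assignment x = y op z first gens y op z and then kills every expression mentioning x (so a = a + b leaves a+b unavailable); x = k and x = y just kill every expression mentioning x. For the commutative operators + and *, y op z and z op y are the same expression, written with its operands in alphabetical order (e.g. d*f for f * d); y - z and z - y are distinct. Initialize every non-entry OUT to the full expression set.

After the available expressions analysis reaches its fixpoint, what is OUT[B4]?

Answer: {e-a, f*f}

Working:
Fixpoint table:
  B0:   IN={}   OUT={d+d}
  B1:   IN={}   OUT={}
  B2:   IN={}   OUT={}
  B3:   IN={}   OUT={}
  B4:   IN={}   OUT={e-a, f*f}
  B5:   IN={}   OUT={}
  B6:   IN={}   OUT={}

Merge at B4: IN[B4] = OUT[B3] = {}
Applying B4's transfer function to that IN value gives OUT[B4] (row B4 above).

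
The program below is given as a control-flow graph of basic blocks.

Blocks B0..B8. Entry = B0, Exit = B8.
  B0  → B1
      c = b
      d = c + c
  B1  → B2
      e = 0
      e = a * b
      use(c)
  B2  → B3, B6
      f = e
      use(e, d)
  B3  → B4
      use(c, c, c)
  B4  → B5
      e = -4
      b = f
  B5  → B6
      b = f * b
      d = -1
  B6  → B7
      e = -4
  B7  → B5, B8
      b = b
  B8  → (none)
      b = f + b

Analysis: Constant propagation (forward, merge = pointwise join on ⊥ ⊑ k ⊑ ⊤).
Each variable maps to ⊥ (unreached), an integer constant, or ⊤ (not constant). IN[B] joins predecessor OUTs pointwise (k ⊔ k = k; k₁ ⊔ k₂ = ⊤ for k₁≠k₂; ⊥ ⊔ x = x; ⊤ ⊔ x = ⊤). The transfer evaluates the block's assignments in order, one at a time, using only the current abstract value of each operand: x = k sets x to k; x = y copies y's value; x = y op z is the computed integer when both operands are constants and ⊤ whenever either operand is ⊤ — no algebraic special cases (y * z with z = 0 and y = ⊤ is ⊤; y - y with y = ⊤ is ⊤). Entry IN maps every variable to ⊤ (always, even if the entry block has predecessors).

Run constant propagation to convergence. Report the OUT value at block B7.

Answer: {a: ⊤, b: ⊤, c: ⊤, d: ⊤, e: -4, f: ⊤}

Derivation:
Per-block solution:
  B0: | IN=(all ⊤) | OUT=(all ⊤)
  B1: | IN=(all ⊤) | OUT=(all ⊤)
  B2: | IN=(all ⊤) | OUT=(all ⊤)
  B3: | IN=(all ⊤) | OUT=(all ⊤)
  B4: | IN=(all ⊤) | OUT={e:-4; rest ⊤}
  B5: | IN={e:-4; rest ⊤} | OUT={d:-1, e:-4; rest ⊤}
  B6: | IN=(all ⊤) | OUT={e:-4; rest ⊤}
  B7: | IN={e:-4; rest ⊤} | OUT={e:-4; rest ⊤}
  B8: | IN={e:-4; rest ⊤} | OUT={e:-4; rest ⊤}

Merge at B7: IN[B7] = OUT[B6] = {a: ⊤, b: ⊤, c: ⊤, d: ⊤, e: -4, f: ⊤}
Applying B7's transfer function to that IN value gives OUT[B7] (row B7 above).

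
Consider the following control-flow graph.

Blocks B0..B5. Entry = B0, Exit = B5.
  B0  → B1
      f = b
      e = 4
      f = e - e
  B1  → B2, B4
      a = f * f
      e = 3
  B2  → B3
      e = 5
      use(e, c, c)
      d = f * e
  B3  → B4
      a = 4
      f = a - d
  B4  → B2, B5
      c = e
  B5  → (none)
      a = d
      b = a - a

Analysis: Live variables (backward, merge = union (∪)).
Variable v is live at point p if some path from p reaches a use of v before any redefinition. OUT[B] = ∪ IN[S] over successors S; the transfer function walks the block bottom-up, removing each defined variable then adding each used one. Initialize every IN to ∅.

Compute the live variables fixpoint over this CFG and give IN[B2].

Answer: {c, f}

Trace:
Per-block solution:
  B0:  IN={b, c, d}  OUT={c, d, f}
  B1:  IN={c, d, f}  OUT={c, d, e, f}
  B2:  IN={c, f}  OUT={d, e}
  B3:  IN={d, e}  OUT={d, e, f}
  B4:  IN={d, e, f}  OUT={c, d, f}
  B5:  IN={d}  OUT={}

Merge at B2: OUT[B2] = IN[B3] = {d, e}
Applying B2's transfer function to that OUT value gives IN[B2] (row B2 above).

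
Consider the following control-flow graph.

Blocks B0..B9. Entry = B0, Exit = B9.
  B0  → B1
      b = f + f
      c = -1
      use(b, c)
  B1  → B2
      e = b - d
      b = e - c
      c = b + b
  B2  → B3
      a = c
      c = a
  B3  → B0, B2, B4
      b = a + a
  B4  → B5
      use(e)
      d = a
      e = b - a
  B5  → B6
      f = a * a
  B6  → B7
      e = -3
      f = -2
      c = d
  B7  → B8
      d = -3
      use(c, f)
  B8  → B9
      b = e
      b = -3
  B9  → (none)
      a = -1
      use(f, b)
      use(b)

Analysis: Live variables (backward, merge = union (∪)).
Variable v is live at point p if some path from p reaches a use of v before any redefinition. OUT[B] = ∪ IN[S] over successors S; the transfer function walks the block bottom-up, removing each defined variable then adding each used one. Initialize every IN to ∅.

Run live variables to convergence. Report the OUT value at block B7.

Answer: {e, f}

Derivation:
Fixpoint table:
  B0:   IN={d, f}   OUT={b, c, d, f}
  B1:   IN={b, c, d, f}   OUT={c, d, e, f}
  B2:   IN={c, d, e, f}   OUT={a, c, d, e, f}
  B3:   IN={a, c, d, e, f}   OUT={a, b, c, d, e, f}
  B4:   IN={a, b, e}   OUT={a, d}
  B5:   IN={a, d}   OUT={d}
  B6:   IN={d}   OUT={c, e, f}
  B7:   IN={c, e, f}   OUT={e, f}
  B8:   IN={e, f}   OUT={b, f}
  B9:   IN={b, f}   OUT={}

Merge at B7: OUT[B7] = IN[B8] = {e, f}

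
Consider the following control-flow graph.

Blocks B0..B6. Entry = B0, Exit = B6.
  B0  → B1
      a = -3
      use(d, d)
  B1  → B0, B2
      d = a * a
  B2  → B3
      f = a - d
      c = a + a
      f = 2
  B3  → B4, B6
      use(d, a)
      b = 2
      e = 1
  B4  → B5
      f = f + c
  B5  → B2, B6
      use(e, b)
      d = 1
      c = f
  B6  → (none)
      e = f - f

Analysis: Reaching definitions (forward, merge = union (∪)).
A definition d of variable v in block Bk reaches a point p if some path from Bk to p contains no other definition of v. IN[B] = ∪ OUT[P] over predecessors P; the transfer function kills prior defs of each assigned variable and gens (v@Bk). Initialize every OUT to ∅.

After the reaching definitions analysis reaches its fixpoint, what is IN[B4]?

Answer: {a@B0, b@B3, c@B2, d@B1, d@B5, e@B3, f@B2}

Derivation:
Fixpoint table:
  B0:   IN={a@B0, d@B1}   OUT={a@B0, d@B1}
  B1:   IN={a@B0, d@B1}   OUT={a@B0, d@B1}
  B2:   IN={a@B0, b@B3, c@B5, d@B1, d@B5, e@B3, f@B4}   OUT={a@B0, b@B3, c@B2, d@B1, d@B5, e@B3, f@B2}
  B3:   IN={a@B0, b@B3, c@B2, d@B1, d@B5, e@B3, f@B2}   OUT={a@B0, b@B3, c@B2, d@B1, d@B5, e@B3, f@B2}
  B4:   IN={a@B0, b@B3, c@B2, d@B1, d@B5, e@B3, f@B2}   OUT={a@B0, b@B3, c@B2, d@B1, d@B5, e@B3, f@B4}
  B5:   IN={a@B0, b@B3, c@B2, d@B1, d@B5, e@B3, f@B4}   OUT={a@B0, b@B3, c@B5, d@B5, e@B3, f@B4}
  B6:   IN={a@B0, b@B3, c@B2, c@B5, d@B1, d@B5, e@B3, f@B2, f@B4}   OUT={a@B0, b@B3, c@B2, c@B5, d@B1, d@B5, e@B6, f@B2, f@B4}

Merge at B4: IN[B4] = OUT[B3] = {a@B0, b@B3, c@B2, d@B1, d@B5, e@B3, f@B2}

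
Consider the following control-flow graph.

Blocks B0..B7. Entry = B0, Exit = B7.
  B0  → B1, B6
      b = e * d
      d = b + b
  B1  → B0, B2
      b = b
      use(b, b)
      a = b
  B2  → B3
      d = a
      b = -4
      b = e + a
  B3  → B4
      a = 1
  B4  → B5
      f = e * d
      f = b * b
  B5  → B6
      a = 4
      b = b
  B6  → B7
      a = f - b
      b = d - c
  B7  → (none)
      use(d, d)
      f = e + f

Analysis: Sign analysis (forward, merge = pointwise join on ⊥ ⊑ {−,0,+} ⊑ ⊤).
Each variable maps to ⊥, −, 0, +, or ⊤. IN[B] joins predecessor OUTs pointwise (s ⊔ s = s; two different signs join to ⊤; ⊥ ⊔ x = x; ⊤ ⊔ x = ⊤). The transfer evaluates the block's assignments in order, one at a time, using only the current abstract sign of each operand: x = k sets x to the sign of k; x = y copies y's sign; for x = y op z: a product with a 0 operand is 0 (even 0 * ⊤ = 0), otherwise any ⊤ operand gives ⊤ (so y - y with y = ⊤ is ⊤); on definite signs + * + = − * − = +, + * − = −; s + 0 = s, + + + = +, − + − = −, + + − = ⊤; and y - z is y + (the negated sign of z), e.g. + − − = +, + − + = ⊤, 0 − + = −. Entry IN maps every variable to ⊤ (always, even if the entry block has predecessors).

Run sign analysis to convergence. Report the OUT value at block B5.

Per-block solution:
  B0:   IN=(all ⊤)   OUT=(all ⊤)
  B1:   IN=(all ⊤)   OUT=(all ⊤)
  B2:   IN=(all ⊤)   OUT=(all ⊤)
  B3:   IN=(all ⊤)   OUT={a:+; rest ⊤}
  B4:   IN={a:+; rest ⊤}   OUT={a:+; rest ⊤}
  B5:   IN={a:+; rest ⊤}   OUT={a:+; rest ⊤}
  B6:   IN=(all ⊤)   OUT=(all ⊤)
  B7:   IN=(all ⊤)   OUT=(all ⊤)

Merge at B5: IN[B5] = OUT[B4] = {a: +, b: ⊤, c: ⊤, d: ⊤, e: ⊤, f: ⊤}
Applying B5's transfer function to that IN value gives OUT[B5] (row B5 above).

Answer: {a: +, b: ⊤, c: ⊤, d: ⊤, e: ⊤, f: ⊤}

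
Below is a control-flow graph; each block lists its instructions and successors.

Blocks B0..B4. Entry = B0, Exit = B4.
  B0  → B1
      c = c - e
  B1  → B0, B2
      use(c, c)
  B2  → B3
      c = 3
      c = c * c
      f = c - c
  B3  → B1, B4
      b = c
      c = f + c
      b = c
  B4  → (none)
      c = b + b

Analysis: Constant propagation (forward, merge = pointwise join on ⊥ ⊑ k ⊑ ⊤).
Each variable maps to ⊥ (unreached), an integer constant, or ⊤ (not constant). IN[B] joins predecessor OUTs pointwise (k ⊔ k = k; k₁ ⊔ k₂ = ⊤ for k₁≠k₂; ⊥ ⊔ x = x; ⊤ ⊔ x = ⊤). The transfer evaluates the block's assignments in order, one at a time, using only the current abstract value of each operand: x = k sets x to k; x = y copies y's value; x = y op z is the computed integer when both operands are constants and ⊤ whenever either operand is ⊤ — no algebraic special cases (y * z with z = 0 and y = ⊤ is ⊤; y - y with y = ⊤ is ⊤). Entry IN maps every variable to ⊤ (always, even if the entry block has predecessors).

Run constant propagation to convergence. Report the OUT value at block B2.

Answer: {a: ⊤, b: ⊤, c: 9, d: ⊤, e: ⊤, f: 0}

Trace:
Converged values:
  B0: | IN=(all ⊤) | OUT=(all ⊤)
  B1: | IN=(all ⊤) | OUT=(all ⊤)
  B2: | IN=(all ⊤) | OUT={c:9, f:0; rest ⊤}
  B3: | IN={c:9, f:0; rest ⊤} | OUT={b:9, c:9, f:0; rest ⊤}
  B4: | IN={b:9, c:9, f:0; rest ⊤} | OUT={b:9, c:18, f:0; rest ⊤}

Merge at B2: IN[B2] = OUT[B1] = {a: ⊤, b: ⊤, c: ⊤, d: ⊤, e: ⊤, f: ⊤}
Applying B2's transfer function to that IN value gives OUT[B2] (row B2 above).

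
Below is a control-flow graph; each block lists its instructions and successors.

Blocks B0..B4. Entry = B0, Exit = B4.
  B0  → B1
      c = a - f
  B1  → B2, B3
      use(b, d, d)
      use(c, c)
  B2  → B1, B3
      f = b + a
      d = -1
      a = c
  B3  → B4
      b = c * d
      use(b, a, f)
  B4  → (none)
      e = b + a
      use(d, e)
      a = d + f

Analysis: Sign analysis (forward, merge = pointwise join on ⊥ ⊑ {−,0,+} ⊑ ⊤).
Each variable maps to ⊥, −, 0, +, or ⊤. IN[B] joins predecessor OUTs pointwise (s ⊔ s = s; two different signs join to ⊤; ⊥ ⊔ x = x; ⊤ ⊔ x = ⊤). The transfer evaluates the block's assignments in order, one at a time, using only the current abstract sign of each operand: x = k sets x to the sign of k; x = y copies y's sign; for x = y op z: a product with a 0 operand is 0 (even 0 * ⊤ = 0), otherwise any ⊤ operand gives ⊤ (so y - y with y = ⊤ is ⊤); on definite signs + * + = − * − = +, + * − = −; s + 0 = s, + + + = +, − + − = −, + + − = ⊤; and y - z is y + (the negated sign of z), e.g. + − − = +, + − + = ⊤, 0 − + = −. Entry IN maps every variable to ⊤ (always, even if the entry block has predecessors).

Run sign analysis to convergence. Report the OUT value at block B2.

Answer: {a: ⊤, b: ⊤, c: ⊤, d: -, e: ⊤, f: ⊤}

Derivation:
Converged values:
  B0:  IN=(all ⊤)  OUT=(all ⊤)
  B1:  IN=(all ⊤)  OUT=(all ⊤)
  B2:  IN=(all ⊤)  OUT={d:-; rest ⊤}
  B3:  IN=(all ⊤)  OUT=(all ⊤)
  B4:  IN=(all ⊤)  OUT=(all ⊤)

Merge at B2: IN[B2] = OUT[B1] = {a: ⊤, b: ⊤, c: ⊤, d: ⊤, e: ⊤, f: ⊤}
Applying B2's transfer function to that IN value gives OUT[B2] (row B2 above).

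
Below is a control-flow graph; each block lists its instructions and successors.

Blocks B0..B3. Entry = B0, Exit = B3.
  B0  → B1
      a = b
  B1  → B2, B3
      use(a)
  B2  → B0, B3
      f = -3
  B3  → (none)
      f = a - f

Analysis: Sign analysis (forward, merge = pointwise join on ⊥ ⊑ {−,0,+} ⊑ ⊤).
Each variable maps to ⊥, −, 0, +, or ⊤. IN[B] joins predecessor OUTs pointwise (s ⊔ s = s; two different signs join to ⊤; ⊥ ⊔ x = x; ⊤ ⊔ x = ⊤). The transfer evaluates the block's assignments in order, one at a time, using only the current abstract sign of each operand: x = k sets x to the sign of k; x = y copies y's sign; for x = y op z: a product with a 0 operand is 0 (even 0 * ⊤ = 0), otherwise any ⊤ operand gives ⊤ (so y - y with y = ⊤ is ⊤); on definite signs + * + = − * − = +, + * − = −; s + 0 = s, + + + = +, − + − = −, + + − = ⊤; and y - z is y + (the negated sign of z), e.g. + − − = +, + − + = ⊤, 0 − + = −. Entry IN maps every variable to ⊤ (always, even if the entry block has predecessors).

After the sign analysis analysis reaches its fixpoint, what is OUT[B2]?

Converged values:
  B0:   IN=(all ⊤)   OUT=(all ⊤)
  B1:   IN=(all ⊤)   OUT=(all ⊤)
  B2:   IN=(all ⊤)   OUT={f:-; rest ⊤}
  B3:   IN=(all ⊤)   OUT=(all ⊤)

Merge at B2: IN[B2] = OUT[B1] = {a: ⊤, b: ⊤, c: ⊤, d: ⊤, e: ⊤, f: ⊤}
Applying B2's transfer function to that IN value gives OUT[B2] (row B2 above).

Answer: {a: ⊤, b: ⊤, c: ⊤, d: ⊤, e: ⊤, f: -}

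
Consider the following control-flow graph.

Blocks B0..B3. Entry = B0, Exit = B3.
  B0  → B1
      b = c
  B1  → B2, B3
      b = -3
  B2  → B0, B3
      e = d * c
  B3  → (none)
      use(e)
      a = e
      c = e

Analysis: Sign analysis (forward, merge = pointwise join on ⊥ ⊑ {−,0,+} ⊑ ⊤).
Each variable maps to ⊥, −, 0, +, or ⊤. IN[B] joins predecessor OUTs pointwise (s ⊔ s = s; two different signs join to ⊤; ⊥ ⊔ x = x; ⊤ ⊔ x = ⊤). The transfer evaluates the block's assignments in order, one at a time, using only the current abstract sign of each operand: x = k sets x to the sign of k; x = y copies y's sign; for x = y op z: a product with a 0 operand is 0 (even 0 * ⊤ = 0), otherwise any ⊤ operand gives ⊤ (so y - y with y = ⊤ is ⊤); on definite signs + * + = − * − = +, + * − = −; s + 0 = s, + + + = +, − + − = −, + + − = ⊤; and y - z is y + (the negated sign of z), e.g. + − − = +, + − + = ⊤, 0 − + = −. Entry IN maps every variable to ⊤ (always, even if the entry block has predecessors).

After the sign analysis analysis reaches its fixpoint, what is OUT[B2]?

Answer: {a: ⊤, b: -, c: ⊤, d: ⊤, e: ⊤, f: ⊤}

Working:
Per-block solution:
  B0: | IN=(all ⊤) | OUT=(all ⊤)
  B1: | IN=(all ⊤) | OUT={b:-; rest ⊤}
  B2: | IN={b:-; rest ⊤} | OUT={b:-; rest ⊤}
  B3: | IN={b:-; rest ⊤} | OUT={b:-; rest ⊤}

Merge at B2: IN[B2] = OUT[B1] = {a: ⊤, b: -, c: ⊤, d: ⊤, e: ⊤, f: ⊤}
Applying B2's transfer function to that IN value gives OUT[B2] (row B2 above).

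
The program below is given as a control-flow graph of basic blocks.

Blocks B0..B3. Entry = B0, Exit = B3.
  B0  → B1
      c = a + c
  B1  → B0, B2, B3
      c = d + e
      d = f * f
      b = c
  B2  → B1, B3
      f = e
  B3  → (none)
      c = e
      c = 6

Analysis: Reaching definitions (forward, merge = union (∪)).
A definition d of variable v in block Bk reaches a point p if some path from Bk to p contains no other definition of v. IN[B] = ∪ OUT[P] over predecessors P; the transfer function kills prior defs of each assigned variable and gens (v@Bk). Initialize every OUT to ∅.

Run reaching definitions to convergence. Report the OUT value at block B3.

Answer: {b@B1, c@B3, d@B1, f@B2}

Derivation:
Per-block solution:
  B0:  IN={b@B1, c@B1, d@B1, f@B2}  OUT={b@B1, c@B0, d@B1, f@B2}
  B1:  IN={b@B1, c@B0, c@B1, d@B1, f@B2}  OUT={b@B1, c@B1, d@B1, f@B2}
  B2:  IN={b@B1, c@B1, d@B1, f@B2}  OUT={b@B1, c@B1, d@B1, f@B2}
  B3:  IN={b@B1, c@B1, d@B1, f@B2}  OUT={b@B1, c@B3, d@B1, f@B2}

Merge at B3: IN[B3] = OUT[B1] ⊔ OUT[B2] = {b@B1, c@B1, d@B1, f@B2}
Applying B3's transfer function to that IN value gives OUT[B3] (row B3 above).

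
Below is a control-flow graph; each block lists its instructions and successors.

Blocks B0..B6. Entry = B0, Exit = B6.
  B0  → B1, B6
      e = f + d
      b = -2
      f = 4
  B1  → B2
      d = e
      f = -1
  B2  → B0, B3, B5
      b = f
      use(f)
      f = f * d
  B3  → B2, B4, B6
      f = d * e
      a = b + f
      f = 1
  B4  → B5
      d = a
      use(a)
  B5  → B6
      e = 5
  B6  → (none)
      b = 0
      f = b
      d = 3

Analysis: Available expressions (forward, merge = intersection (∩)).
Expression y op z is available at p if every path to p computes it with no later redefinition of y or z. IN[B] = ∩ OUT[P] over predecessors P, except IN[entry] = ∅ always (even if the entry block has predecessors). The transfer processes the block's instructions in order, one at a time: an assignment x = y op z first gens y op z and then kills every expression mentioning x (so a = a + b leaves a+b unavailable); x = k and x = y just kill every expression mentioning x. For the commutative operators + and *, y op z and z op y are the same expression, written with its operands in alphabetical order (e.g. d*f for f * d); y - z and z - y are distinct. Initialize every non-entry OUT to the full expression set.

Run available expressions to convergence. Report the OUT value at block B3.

Answer: {d*e}

Trace:
Per-block solution:
  B0:  IN={}  OUT={}
  B1:  IN={}  OUT={}
  B2:  IN={}  OUT={}
  B3:  IN={}  OUT={d*e}
  B4:  IN={d*e}  OUT={}
  B5:  IN={}  OUT={}
  B6:  IN={}  OUT={}

Merge at B3: IN[B3] = OUT[B2] = {}
Applying B3's transfer function to that IN value gives OUT[B3] (row B3 above).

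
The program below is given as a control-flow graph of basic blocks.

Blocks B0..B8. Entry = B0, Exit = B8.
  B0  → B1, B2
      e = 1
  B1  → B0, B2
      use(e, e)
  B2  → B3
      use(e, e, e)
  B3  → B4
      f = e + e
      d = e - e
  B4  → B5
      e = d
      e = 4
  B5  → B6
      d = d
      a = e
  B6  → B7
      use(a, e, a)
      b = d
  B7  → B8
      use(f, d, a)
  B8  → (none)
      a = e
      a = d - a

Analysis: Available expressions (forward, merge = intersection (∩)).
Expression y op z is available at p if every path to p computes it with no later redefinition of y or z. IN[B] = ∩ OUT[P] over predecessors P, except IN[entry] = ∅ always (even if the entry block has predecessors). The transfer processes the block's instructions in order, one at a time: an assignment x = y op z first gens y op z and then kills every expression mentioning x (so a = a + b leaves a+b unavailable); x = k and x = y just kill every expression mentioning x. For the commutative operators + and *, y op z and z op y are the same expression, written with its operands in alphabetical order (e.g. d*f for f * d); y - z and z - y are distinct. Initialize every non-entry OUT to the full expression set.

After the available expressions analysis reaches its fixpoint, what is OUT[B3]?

Per-block solution:
  B0:  IN={}  OUT={}
  B1:  IN={}  OUT={}
  B2:  IN={}  OUT={}
  B3:  IN={}  OUT={e+e, e-e}
  B4:  IN={e+e, e-e}  OUT={}
  B5:  IN={}  OUT={}
  B6:  IN={}  OUT={}
  B7:  IN={}  OUT={}
  B8:  IN={}  OUT={}

Merge at B3: IN[B3] = OUT[B2] = {}
Applying B3's transfer function to that IN value gives OUT[B3] (row B3 above).

Answer: {e+e, e-e}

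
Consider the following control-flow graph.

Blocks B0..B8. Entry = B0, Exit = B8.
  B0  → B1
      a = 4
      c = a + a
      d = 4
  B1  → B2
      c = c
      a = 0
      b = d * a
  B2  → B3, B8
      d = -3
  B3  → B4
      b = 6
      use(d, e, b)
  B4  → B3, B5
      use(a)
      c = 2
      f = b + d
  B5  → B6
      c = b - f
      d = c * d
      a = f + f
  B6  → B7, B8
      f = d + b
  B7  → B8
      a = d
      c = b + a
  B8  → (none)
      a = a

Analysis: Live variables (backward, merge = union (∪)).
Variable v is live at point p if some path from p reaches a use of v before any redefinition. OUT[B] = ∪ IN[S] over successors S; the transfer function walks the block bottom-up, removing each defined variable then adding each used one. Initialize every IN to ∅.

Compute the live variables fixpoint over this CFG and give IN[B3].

Answer: {a, d, e}

Working:
Converged values:
  B0:  IN={e}  OUT={c, d, e}
  B1:  IN={c, d, e}  OUT={a, e}
  B2:  IN={a, e}  OUT={a, d, e}
  B3:  IN={a, d, e}  OUT={a, b, d, e}
  B4:  IN={a, b, d, e}  OUT={a, b, d, e, f}
  B5:  IN={b, d, f}  OUT={a, b, d}
  B6:  IN={a, b, d}  OUT={a, b, d}
  B7:  IN={b, d}  OUT={a}
  B8:  IN={a}  OUT={}

Merge at B3: OUT[B3] = IN[B4] = {a, b, d, e}
Applying B3's transfer function to that OUT value gives IN[B3] (row B3 above).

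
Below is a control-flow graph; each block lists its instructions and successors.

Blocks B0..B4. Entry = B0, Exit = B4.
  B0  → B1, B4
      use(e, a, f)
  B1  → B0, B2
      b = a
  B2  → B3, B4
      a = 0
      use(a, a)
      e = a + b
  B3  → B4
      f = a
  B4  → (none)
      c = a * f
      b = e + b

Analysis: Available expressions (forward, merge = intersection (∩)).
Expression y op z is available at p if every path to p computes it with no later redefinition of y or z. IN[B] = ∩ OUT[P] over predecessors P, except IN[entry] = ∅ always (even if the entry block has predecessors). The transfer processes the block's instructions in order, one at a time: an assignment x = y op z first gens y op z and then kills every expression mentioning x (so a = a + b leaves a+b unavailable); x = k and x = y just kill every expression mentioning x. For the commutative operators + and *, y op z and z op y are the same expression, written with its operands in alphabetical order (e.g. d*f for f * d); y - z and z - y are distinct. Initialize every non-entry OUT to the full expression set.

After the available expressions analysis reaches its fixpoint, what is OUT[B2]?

Per-block solution:
  B0:   IN={}   OUT={}
  B1:   IN={}   OUT={}
  B2:   IN={}   OUT={a+b}
  B3:   IN={a+b}   OUT={a+b}
  B4:   IN={}   OUT={a*f}

Merge at B2: IN[B2] = OUT[B1] = {}
Applying B2's transfer function to that IN value gives OUT[B2] (row B2 above).

Answer: {a+b}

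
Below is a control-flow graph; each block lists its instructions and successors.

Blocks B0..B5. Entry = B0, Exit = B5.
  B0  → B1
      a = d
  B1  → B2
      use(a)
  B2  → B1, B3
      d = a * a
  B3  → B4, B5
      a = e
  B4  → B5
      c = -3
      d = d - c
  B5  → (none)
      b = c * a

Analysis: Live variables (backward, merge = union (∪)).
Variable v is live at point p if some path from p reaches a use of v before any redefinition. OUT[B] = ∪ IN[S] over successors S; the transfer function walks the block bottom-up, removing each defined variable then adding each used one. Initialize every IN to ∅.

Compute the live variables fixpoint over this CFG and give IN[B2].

Converged values:
  B0:   IN={c, d, e}   OUT={a, c, e}
  B1:   IN={a, c, e}   OUT={a, c, e}
  B2:   IN={a, c, e}   OUT={a, c, d, e}
  B3:   IN={c, d, e}   OUT={a, c, d}
  B4:   IN={a, d}   OUT={a, c}
  B5:   IN={a, c}   OUT={}

Merge at B2: OUT[B2] = IN[B1] ⊔ IN[B3] = {a, c, d, e}
Applying B2's transfer function to that OUT value gives IN[B2] (row B2 above).

Answer: {a, c, e}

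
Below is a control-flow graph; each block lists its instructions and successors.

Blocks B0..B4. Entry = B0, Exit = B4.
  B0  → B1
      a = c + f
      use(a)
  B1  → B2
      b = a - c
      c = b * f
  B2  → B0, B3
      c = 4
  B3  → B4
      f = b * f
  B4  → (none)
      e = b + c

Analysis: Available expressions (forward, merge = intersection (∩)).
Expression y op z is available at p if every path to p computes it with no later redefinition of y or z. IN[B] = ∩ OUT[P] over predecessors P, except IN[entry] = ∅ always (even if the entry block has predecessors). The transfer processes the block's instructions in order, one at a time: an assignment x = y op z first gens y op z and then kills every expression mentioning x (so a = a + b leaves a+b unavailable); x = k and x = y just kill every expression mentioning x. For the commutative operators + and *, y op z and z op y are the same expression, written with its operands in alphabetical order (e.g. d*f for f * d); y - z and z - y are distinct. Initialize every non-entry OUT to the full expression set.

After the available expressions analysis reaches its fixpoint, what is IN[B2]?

Converged values:
  B0:  IN={}  OUT={c+f}
  B1:  IN={c+f}  OUT={b*f}
  B2:  IN={b*f}  OUT={b*f}
  B3:  IN={b*f}  OUT={}
  B4:  IN={}  OUT={b+c}

Merge at B2: IN[B2] = OUT[B1] = {b*f}

Answer: {b*f}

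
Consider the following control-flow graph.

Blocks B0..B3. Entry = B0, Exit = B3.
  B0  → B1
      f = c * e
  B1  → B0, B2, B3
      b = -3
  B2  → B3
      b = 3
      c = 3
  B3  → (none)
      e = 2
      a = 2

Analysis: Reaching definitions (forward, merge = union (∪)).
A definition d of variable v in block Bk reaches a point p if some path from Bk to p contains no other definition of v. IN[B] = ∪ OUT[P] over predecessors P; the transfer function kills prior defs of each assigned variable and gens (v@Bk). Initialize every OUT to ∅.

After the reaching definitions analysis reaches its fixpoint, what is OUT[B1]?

Per-block solution:
  B0:  IN={b@B1, f@B0}  OUT={b@B1, f@B0}
  B1:  IN={b@B1, f@B0}  OUT={b@B1, f@B0}
  B2:  IN={b@B1, f@B0}  OUT={b@B2, c@B2, f@B0}
  B3:  IN={b@B1, b@B2, c@B2, f@B0}  OUT={a@B3, b@B1, b@B2, c@B2, e@B3, f@B0}

Merge at B1: IN[B1] = OUT[B0] = {b@B1, f@B0}
Applying B1's transfer function to that IN value gives OUT[B1] (row B1 above).

Answer: {b@B1, f@B0}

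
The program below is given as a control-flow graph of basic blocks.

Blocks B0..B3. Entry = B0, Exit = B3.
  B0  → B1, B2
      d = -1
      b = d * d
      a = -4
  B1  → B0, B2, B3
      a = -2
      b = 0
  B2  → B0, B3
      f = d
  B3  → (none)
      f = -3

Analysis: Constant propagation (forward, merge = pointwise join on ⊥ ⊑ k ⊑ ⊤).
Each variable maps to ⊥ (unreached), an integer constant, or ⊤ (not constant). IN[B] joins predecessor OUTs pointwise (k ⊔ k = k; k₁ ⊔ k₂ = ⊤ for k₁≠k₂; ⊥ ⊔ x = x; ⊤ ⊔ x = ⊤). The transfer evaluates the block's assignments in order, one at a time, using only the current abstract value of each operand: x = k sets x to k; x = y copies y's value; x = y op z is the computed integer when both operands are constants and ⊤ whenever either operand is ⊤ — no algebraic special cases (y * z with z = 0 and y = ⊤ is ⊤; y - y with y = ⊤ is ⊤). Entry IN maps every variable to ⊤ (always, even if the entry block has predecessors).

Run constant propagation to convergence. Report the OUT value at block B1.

Answer: {a: -2, b: 0, c: ⊤, d: -1, e: ⊤, f: ⊤}

Working:
Fixpoint table:
  B0: | IN=(all ⊤) | OUT={a:-4, b:1, d:-1; rest ⊤}
  B1: | IN={a:-4, b:1, d:-1; rest ⊤} | OUT={a:-2, b:0, d:-1; rest ⊤}
  B2: | IN={d:-1; rest ⊤} | OUT={d:-1, f:-1; rest ⊤}
  B3: | IN={d:-1; rest ⊤} | OUT={d:-1, f:-3; rest ⊤}

Merge at B1: IN[B1] = OUT[B0] = {a: -4, b: 1, c: ⊤, d: -1, e: ⊤, f: ⊤}
Applying B1's transfer function to that IN value gives OUT[B1] (row B1 above).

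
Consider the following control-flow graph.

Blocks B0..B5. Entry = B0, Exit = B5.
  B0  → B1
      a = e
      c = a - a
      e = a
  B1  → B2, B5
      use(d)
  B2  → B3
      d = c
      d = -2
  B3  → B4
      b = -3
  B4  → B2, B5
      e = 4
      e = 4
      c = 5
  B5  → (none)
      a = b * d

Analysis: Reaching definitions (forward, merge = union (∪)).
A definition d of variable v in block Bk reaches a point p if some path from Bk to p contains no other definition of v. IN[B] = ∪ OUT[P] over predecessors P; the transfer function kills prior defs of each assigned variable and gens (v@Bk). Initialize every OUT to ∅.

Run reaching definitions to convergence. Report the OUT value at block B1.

Answer: {a@B0, c@B0, e@B0}

Trace:
Fixpoint table:
  B0: | IN={} | OUT={a@B0, c@B0, e@B0}
  B1: | IN={a@B0, c@B0, e@B0} | OUT={a@B0, c@B0, e@B0}
  B2: | IN={a@B0, b@B3, c@B0, c@B4, d@B2, e@B0, e@B4} | OUT={a@B0, b@B3, c@B0, c@B4, d@B2, e@B0, e@B4}
  B3: | IN={a@B0, b@B3, c@B0, c@B4, d@B2, e@B0, e@B4} | OUT={a@B0, b@B3, c@B0, c@B4, d@B2, e@B0, e@B4}
  B4: | IN={a@B0, b@B3, c@B0, c@B4, d@B2, e@B0, e@B4} | OUT={a@B0, b@B3, c@B4, d@B2, e@B4}
  B5: | IN={a@B0, b@B3, c@B0, c@B4, d@B2, e@B0, e@B4} | OUT={a@B5, b@B3, c@B0, c@B4, d@B2, e@B0, e@B4}

Merge at B1: IN[B1] = OUT[B0] = {a@B0, c@B0, e@B0}
Applying B1's transfer function to that IN value gives OUT[B1] (row B1 above).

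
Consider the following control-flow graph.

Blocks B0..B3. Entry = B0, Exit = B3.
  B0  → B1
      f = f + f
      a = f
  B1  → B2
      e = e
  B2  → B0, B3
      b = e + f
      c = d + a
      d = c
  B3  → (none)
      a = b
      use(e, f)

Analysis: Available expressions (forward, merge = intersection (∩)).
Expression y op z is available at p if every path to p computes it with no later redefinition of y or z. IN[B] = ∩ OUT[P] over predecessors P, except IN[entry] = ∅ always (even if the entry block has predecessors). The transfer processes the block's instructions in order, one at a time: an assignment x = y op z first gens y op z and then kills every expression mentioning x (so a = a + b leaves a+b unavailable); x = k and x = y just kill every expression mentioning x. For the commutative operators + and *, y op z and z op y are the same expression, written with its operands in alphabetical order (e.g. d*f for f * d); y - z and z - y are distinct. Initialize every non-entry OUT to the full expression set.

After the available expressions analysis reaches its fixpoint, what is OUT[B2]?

Answer: {e+f}

Trace:
Converged values:
  B0:  IN={}  OUT={}
  B1:  IN={}  OUT={}
  B2:  IN={}  OUT={e+f}
  B3:  IN={e+f}  OUT={e+f}

Merge at B2: IN[B2] = OUT[B1] = {}
Applying B2's transfer function to that IN value gives OUT[B2] (row B2 above).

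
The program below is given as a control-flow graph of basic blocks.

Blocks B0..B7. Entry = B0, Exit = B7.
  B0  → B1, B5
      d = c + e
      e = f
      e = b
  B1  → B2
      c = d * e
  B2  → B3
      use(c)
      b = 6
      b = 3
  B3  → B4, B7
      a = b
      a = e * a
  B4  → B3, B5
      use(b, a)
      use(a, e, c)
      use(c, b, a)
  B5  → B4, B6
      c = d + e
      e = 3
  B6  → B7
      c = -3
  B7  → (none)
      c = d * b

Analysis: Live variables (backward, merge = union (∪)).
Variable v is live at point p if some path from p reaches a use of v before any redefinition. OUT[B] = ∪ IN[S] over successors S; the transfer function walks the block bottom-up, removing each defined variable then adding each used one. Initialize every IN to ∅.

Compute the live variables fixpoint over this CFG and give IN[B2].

Answer: {c, d, e}

Working:
Fixpoint table:
  B0: | IN={a, b, c, e, f} | OUT={a, b, d, e}
  B1: | IN={d, e} | OUT={c, d, e}
  B2: | IN={c, d, e} | OUT={b, c, d, e}
  B3: | IN={b, c, d, e} | OUT={a, b, c, d, e}
  B4: | IN={a, b, c, d, e} | OUT={a, b, c, d, e}
  B5: | IN={a, b, d, e} | OUT={a, b, c, d, e}
  B6: | IN={b, d} | OUT={b, d}
  B7: | IN={b, d} | OUT={}

Merge at B2: OUT[B2] = IN[B3] = {b, c, d, e}
Applying B2's transfer function to that OUT value gives IN[B2] (row B2 above).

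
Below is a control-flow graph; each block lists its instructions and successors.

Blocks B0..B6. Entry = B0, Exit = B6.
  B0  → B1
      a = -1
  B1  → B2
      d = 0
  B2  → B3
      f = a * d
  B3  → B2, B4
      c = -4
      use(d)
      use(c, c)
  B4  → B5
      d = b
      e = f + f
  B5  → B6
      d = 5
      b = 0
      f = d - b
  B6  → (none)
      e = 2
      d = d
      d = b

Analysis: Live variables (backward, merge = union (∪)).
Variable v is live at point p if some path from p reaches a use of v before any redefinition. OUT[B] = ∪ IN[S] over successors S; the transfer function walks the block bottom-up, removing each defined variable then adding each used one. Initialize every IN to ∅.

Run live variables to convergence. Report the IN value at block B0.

Fixpoint table:
  B0:  IN={b}  OUT={a, b}
  B1:  IN={a, b}  OUT={a, b, d}
  B2:  IN={a, b, d}  OUT={a, b, d, f}
  B3:  IN={a, b, d, f}  OUT={a, b, d, f}
  B4:  IN={b, f}  OUT={}
  B5:  IN={}  OUT={b, d}
  B6:  IN={b, d}  OUT={}

Merge at B0: OUT[B0] = IN[B1] = {a, b}
Applying B0's transfer function to that OUT value gives IN[B0] (row B0 above).

Answer: {b}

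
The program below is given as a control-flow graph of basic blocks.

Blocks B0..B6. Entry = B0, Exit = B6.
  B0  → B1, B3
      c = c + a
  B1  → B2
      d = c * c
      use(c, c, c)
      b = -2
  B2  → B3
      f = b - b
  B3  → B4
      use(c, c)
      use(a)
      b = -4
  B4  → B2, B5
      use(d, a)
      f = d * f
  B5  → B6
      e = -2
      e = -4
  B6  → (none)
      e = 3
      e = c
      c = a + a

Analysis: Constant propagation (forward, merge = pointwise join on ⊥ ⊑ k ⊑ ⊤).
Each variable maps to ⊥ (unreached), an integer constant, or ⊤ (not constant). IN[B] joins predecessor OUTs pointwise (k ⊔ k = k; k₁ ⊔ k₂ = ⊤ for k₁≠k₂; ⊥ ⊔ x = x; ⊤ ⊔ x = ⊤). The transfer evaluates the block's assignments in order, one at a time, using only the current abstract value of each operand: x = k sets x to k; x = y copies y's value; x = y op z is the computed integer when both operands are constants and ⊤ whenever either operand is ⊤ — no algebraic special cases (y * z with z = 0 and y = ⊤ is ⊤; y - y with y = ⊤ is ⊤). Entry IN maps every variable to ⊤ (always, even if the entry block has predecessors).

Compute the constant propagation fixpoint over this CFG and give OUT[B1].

Answer: {a: ⊤, b: -2, c: ⊤, d: ⊤, e: ⊤, f: ⊤}

Derivation:
Per-block solution:
  B0:  IN=(all ⊤)  OUT=(all ⊤)
  B1:  IN=(all ⊤)  OUT={b:-2; rest ⊤}
  B2:  IN=(all ⊤)  OUT=(all ⊤)
  B3:  IN=(all ⊤)  OUT={b:-4; rest ⊤}
  B4:  IN={b:-4; rest ⊤}  OUT={b:-4; rest ⊤}
  B5:  IN={b:-4; rest ⊤}  OUT={b:-4, e:-4; rest ⊤}
  B6:  IN={b:-4, e:-4; rest ⊤}  OUT={b:-4; rest ⊤}

Merge at B1: IN[B1] = OUT[B0] = {a: ⊤, b: ⊤, c: ⊤, d: ⊤, e: ⊤, f: ⊤}
Applying B1's transfer function to that IN value gives OUT[B1] (row B1 above).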